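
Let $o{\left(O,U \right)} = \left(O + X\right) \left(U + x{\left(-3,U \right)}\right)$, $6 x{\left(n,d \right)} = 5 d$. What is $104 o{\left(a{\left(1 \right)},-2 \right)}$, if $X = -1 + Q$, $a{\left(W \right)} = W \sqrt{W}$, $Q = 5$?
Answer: $- \frac{5720}{3} \approx -1906.7$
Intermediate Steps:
$x{\left(n,d \right)} = \frac{5 d}{6}$
$a{\left(W \right)} = W^{\frac{3}{2}}$
$X = 4$ ($X = -1 + 5 = 4$)
$o{\left(O,U \right)} = \frac{11 U \left(4 + O\right)}{6}$ ($o{\left(O,U \right)} = \left(O + 4\right) \left(U + \frac{5 U}{6}\right) = \left(4 + O\right) \frac{11 U}{6} = \frac{11 U \left(4 + O\right)}{6}$)
$104 o{\left(a{\left(1 \right)},-2 \right)} = 104 \cdot \frac{11}{6} \left(-2\right) \left(4 + 1^{\frac{3}{2}}\right) = 104 \cdot \frac{11}{6} \left(-2\right) \left(4 + 1\right) = 104 \cdot \frac{11}{6} \left(-2\right) 5 = 104 \left(- \frac{55}{3}\right) = - \frac{5720}{3}$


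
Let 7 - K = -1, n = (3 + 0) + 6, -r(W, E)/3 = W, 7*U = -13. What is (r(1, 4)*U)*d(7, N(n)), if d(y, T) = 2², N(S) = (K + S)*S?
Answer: 156/7 ≈ 22.286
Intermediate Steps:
U = -13/7 (U = (⅐)*(-13) = -13/7 ≈ -1.8571)
r(W, E) = -3*W
n = 9 (n = 3 + 6 = 9)
K = 8 (K = 7 - 1*(-1) = 7 + 1 = 8)
N(S) = S*(8 + S) (N(S) = (8 + S)*S = S*(8 + S))
d(y, T) = 4
(r(1, 4)*U)*d(7, N(n)) = (-3*1*(-13/7))*4 = -3*(-13/7)*4 = (39/7)*4 = 156/7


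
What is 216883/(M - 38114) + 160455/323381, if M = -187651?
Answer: -33910718348/73008111465 ≈ -0.46448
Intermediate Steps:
216883/(M - 38114) + 160455/323381 = 216883/(-187651 - 38114) + 160455/323381 = 216883/(-225765) + 160455*(1/323381) = 216883*(-1/225765) + 160455/323381 = -216883/225765 + 160455/323381 = -33910718348/73008111465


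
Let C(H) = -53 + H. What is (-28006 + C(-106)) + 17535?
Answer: -10630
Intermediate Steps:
(-28006 + C(-106)) + 17535 = (-28006 + (-53 - 106)) + 17535 = (-28006 - 159) + 17535 = -28165 + 17535 = -10630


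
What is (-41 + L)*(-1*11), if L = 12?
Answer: 319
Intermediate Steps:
(-41 + L)*(-1*11) = (-41 + 12)*(-1*11) = -29*(-11) = 319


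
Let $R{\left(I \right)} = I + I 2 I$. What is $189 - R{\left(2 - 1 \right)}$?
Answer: $186$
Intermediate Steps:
$R{\left(I \right)} = I + 2 I^{2}$
$189 - R{\left(2 - 1 \right)} = 189 - \left(2 - 1\right) \left(1 + 2 \left(2 - 1\right)\right) = 189 - 1 \left(1 + 2 \cdot 1\right) = 189 - 1 \left(1 + 2\right) = 189 - 1 \cdot 3 = 189 - 3 = 186$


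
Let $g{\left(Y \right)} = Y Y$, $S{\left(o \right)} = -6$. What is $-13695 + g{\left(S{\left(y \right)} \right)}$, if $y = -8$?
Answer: $-13659$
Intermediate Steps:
$g{\left(Y \right)} = Y^{2}$
$-13695 + g{\left(S{\left(y \right)} \right)} = -13695 + \left(-6\right)^{2} = -13695 + 36 = -13659$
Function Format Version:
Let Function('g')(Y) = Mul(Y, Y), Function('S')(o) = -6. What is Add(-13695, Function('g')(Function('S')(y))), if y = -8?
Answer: -13659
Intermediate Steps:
Function('g')(Y) = Pow(Y, 2)
Add(-13695, Function('g')(Function('S')(y))) = Add(-13695, Pow(-6, 2)) = Add(-13695, 36) = -13659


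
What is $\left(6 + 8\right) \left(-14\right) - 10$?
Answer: $-206$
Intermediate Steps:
$\left(6 + 8\right) \left(-14\right) - 10 = 14 \left(-14\right) - 10 = -196 - 10 = -206$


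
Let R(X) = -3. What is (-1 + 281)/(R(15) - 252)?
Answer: -56/51 ≈ -1.0980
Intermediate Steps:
(-1 + 281)/(R(15) - 252) = (-1 + 281)/(-3 - 252) = 280/(-255) = 280*(-1/255) = -56/51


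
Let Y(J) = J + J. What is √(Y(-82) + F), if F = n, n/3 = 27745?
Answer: √83071 ≈ 288.22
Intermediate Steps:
n = 83235 (n = 3*27745 = 83235)
Y(J) = 2*J
F = 83235
√(Y(-82) + F) = √(2*(-82) + 83235) = √(-164 + 83235) = √83071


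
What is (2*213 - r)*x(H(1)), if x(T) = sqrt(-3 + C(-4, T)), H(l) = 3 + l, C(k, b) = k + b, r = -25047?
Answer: 25473*I*sqrt(3) ≈ 44121.0*I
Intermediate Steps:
C(k, b) = b + k
x(T) = sqrt(-7 + T) (x(T) = sqrt(-3 + (T - 4)) = sqrt(-3 + (-4 + T)) = sqrt(-7 + T))
(2*213 - r)*x(H(1)) = (2*213 - 1*(-25047))*sqrt(-7 + (3 + 1)) = (426 + 25047)*sqrt(-7 + 4) = 25473*sqrt(-3) = 25473*(I*sqrt(3)) = 25473*I*sqrt(3)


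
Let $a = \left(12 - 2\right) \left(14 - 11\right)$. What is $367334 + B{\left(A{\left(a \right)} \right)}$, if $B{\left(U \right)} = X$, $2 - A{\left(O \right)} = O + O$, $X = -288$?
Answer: $367046$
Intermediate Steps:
$a = 30$ ($a = 10 \cdot 3 = 30$)
$A{\left(O \right)} = 2 - 2 O$ ($A{\left(O \right)} = 2 - \left(O + O\right) = 2 - 2 O$)
$B{\left(U \right)} = -288$
$367334 + B{\left(A{\left(a \right)} \right)} = 367334 - 288 = 367046$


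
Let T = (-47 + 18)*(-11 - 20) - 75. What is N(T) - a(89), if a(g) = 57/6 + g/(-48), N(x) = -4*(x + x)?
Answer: -316783/48 ≈ -6599.6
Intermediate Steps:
T = 824 (T = -29*(-31) - 75 = 899 - 75 = 824)
N(x) = -8*x
a(g) = 19/2 - g/48 (a(g) = 57*(1/6) + g*(-1/48) = 19/2 - g/48)
N(T) - a(89) = -8*824 - (19/2 - 1/48*89) = -6592 - (19/2 - 89/48) = -6592 - 1*367/48 = -6592 - 367/48 = -316783/48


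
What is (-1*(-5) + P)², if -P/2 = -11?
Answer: 729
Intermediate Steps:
P = 22 (P = -2*(-11) = 22)
(-1*(-5) + P)² = (-1*(-5) + 22)² = (5 + 22)² = 27² = 729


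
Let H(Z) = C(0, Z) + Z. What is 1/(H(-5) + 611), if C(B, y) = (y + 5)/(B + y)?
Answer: 1/606 ≈ 0.0016502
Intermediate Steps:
C(B, y) = (5 + y)/(B + y)
H(Z) = Z + (5 + Z)/Z (H(Z) = (5 + Z)/(0 + Z) + Z = (5 + Z)/Z + Z = Z + (5 + Z)/Z)
1/(H(-5) + 611) = 1/((1 - 5 + 5/(-5)) + 611) = 1/((1 - 5 + 5*(-⅕)) + 611) = 1/((1 - 5 - 1) + 611) = 1/(-5 + 611) = 1/606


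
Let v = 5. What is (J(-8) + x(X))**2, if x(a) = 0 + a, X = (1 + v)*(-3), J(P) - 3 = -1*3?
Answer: 324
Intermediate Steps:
J(P) = 0 (J(P) = 3 - 1*3 = 3 - 3 = 0)
X = -18 (X = (1 + 5)*(-3) = 6*(-3) = -18)
x(a) = a
(J(-8) + x(X))**2 = (0 - 18)**2 = (-18)**2 = 324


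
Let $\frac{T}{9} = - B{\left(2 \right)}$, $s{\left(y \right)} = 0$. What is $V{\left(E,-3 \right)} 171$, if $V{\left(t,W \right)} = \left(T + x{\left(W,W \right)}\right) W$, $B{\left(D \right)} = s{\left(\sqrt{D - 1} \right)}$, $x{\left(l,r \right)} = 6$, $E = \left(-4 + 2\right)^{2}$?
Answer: $-3078$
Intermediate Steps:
$E = 4$ ($E = \left(-2\right)^{2} = 4$)
$B{\left(D \right)} = 0$
$T = 0$ ($T = 9 \left(\left(-1\right) 0\right) = 9 \cdot 0 = 0$)
$V{\left(t,W \right)} = 6 W$ ($V{\left(t,W \right)} = \left(0 + 6\right) W = 6 W$)
$V{\left(E,-3 \right)} 171 = 6 \left(-3\right) 171 = \left(-18\right) 171 = -3078$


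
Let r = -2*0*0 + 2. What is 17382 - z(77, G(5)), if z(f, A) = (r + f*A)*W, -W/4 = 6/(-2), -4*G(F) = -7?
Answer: 15741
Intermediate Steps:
G(F) = 7/4 (G(F) = -¼*(-7) = 7/4)
r = 2 (r = 0*0 + 2 = 0 + 2 = 2)
W = 12 (W = -24/(-2) = -24*(-1)/2 = -4*(-3) = 12)
z(f, A) = 24 + 12*A*f (z(f, A) = (2 + f*A)*12 = (2 + A*f)*12 = 24 + 12*A*f)
17382 - z(77, G(5)) = 17382 - (24 + 12*(7/4)*77) = 17382 - (24 + 1617) = 17382 - 1*1641 = 17382 - 1641 = 15741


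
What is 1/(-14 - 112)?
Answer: -1/126 ≈ -0.0079365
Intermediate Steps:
1/(-14 - 112) = 1/(-126) = -1/126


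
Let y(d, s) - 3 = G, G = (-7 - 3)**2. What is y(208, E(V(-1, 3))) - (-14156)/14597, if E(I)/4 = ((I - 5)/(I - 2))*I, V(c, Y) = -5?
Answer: 1517647/14597 ≈ 103.97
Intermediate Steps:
G = 100 (G = (-10)**2 = 100)
E(I) = 4*I*(-5 + I)/(-2 + I) (E(I) = 4*(((I - 5)/(I - 2))*I) = 4*(((-5 + I)/(-2 + I))*I) = 4*(I*(-5 + I)/(-2 + I)) = 4*I*(-5 + I)/(-2 + I))
y(d, s) = 103 (y(d, s) = 3 + 100 = 103)
y(208, E(V(-1, 3))) - (-14156)/14597 = 103 - (-14156)/14597 = 103 - 1*(-14156/14597) = 103 + 14156/14597 = 1517647/14597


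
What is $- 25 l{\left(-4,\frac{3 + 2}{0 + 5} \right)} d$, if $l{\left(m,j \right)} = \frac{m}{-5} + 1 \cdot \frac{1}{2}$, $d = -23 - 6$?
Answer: $\frac{1885}{2} \approx 942.5$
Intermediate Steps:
$d = -29$ ($d = -23 - 6 = -29$)
$l{\left(m,j \right)} = \frac{1}{2} - \frac{m}{5}$ ($l{\left(m,j \right)} = m \left(- \frac{1}{5}\right) + 1 \cdot \frac{1}{2} = - \frac{m}{5} + \frac{1}{2} = \frac{1}{2} - \frac{m}{5}$)
$- 25 l{\left(-4,\frac{3 + 2}{0 + 5} \right)} d = - 25 \left(\frac{1}{2} - - \frac{4}{5}\right) \left(-29\right) = - 25 \left(\frac{1}{2} + \frac{4}{5}\right) \left(-29\right) = \left(-25\right) \frac{13}{10} \left(-29\right) = \left(- \frac{65}{2}\right) \left(-29\right) = \frac{1885}{2}$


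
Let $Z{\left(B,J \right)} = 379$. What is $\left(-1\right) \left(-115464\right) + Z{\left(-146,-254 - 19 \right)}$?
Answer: $115843$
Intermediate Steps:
$\left(-1\right) \left(-115464\right) + Z{\left(-146,-254 - 19 \right)} = \left(-1\right) \left(-115464\right) + 379 = 115464 + 379 = 115843$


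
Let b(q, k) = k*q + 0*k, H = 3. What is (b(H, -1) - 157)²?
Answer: 25600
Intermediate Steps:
b(q, k) = k*q (b(q, k) = k*q + 0 = k*q)
(b(H, -1) - 157)² = (-1*3 - 157)² = (-3 - 157)² = (-160)² = 25600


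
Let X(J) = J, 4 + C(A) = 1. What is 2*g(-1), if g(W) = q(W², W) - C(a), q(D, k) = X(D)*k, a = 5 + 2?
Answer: 4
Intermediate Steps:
a = 7
C(A) = -3 (C(A) = -4 + 1 = -3)
q(D, k) = D*k
g(W) = 3 + W³ (g(W) = W²*W - 1*(-3) = W³ + 3 = 3 + W³)
2*g(-1) = 2*(3 + (-1)³) = 2*(3 - 1) = 2*2 = 4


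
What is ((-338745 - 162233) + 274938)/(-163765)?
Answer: 45208/32753 ≈ 1.3803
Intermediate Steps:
((-338745 - 162233) + 274938)/(-163765) = (-500978 + 274938)*(-1/163765) = -226040*(-1/163765) = 45208/32753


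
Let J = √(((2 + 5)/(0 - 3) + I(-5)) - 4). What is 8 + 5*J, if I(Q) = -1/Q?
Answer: 8 + 2*I*√345/3 ≈ 8.0 + 12.383*I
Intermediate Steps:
J = 2*I*√345/15 (J = √(((2 + 5)/(0 - 3) - 1/(-5)) - 4) = √((7/(-3) - 1*(-⅕)) - 4) = √((7*(-⅓) + ⅕) - 4) = √((-7/3 + ⅕) - 4) = √(-32/15 - 4) = √(-92/15) = 2*I*√345/15 ≈ 2.4766*I)
8 + 5*J = 8 + 5*(2*I*√345/15) = 8 + 2*I*√345/3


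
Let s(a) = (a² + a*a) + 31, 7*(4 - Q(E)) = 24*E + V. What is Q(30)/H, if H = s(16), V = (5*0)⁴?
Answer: -692/3801 ≈ -0.18206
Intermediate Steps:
V = 0 (V = 0⁴ = 0)
Q(E) = 4 - 24*E/7 (Q(E) = 4 - (24*E + 0)/7 = 4 - 24*E/7)
s(a) = 31 + 2*a² (s(a) = (a² + a²) + 31 = 2*a² + 31 = 31 + 2*a²)
H = 543 (H = 31 + 2*16² = 31 + 2*256 = 31 + 512 = 543)
Q(30)/H = (4 - 24/7*30)/543 = (4 - 720/7)*(1/543) = -692/7*1/543 = -692/3801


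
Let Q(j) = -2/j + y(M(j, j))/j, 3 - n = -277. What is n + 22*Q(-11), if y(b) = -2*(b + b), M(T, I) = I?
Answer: 196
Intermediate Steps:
n = 280 (n = 3 - 1*(-277) = 3 + 277 = 280)
y(b) = -4*b
Q(j) = -4 - 2/j (Q(j) = -2/j + (-4*j)/j = -2/j - 4 = -4 - 2/j)
n + 22*Q(-11) = 280 + 22*(-4 - 2/(-11)) = 280 + 22*(-4 - 2*(-1/11)) = 280 + 22*(-4 + 2/11) = 280 + 22*(-42/11) = 280 - 84 = 196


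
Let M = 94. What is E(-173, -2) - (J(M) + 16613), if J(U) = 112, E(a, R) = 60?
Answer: -16665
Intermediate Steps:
E(-173, -2) - (J(M) + 16613) = 60 - (112 + 16613) = 60 - 1*16725 = 60 - 16725 = -16665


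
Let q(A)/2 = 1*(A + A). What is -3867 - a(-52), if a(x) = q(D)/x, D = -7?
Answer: -50278/13 ≈ -3867.5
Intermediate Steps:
q(A) = 4*A (q(A) = 2*(1*(A + A)) = 2*(1*(2*A)) = 2*(2*A) = 4*A)
a(x) = -28/x (a(x) = (4*(-7))/x = -28/x)
-3867 - a(-52) = -3867 - (-28)/(-52) = -3867 - (-28)*(-1)/52 = -3867 - 1*7/13 = -3867 - 7/13 = -50278/13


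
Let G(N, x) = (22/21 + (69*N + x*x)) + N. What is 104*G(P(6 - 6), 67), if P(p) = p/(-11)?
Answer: 9806264/21 ≈ 4.6697e+5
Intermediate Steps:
P(p) = -p/11 (P(p) = p*(-1/11) = -p/11)
G(N, x) = 22/21 + x**2 + 70*N (G(N, x) = (22*(1/21) + (69*N + x**2)) + N = (22/21 + (x**2 + 69*N)) + N = (22/21 + x**2 + 69*N) + N = 22/21 + x**2 + 70*N)
104*G(P(6 - 6), 67) = 104*(22/21 + 67**2 + 70*(-(6 - 6)/11)) = 104*(22/21 + 4489 + 70*(-1/11*0)) = 104*(22/21 + 4489 + 70*0) = 104*(22/21 + 4489 + 0) = 104*(94291/21) = 9806264/21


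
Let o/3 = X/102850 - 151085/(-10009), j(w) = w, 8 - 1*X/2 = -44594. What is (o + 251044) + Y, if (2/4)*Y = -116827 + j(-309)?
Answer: 8657411403529/514712825 ≈ 16820.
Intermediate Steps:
X = 89204 (X = 16 - 2*(-44594) = 16 + 89188 = 89204)
Y = -234272 (Y = 2*(-116827 - 309) = 2*(-117136) = -234272)
o = 24647902629/514712825 (o = 3*(89204/102850 - 151085/(-10009)) = 3*(89204*(1/102850) - 151085*(-1/10009)) = 3*(44602/51425 + 151085/10009) = 3*(8215967543/514712825) = 24647902629/514712825 ≈ 47.887)
(o + 251044) + Y = (24647902629/514712825 + 251044) - 234272 = 129240214341929/514712825 - 234272 = 8657411403529/514712825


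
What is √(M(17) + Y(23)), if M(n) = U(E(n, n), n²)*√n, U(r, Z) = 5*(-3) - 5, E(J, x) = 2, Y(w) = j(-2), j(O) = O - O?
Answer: 2*I*√5*17^(¼) ≈ 9.0809*I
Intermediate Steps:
j(O) = 0
Y(w) = 0
U(r, Z) = -20 (U(r, Z) = -15 - 5 = -20)
M(n) = -20*√n
√(M(17) + Y(23)) = √(-20*√17 + 0) = √(-20*√17) = 2*I*√5*17^(¼)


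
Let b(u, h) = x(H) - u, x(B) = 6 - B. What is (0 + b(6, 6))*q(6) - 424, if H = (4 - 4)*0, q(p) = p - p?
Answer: -424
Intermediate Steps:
q(p) = 0
H = 0 (H = 0*0 = 0)
b(u, h) = 6 - u (b(u, h) = (6 - 1*0) - u = (6 + 0) - u = 6 - u)
(0 + b(6, 6))*q(6) - 424 = (0 + (6 - 1*6))*0 - 424 = (0 + (6 - 6))*0 - 424 = (0 + 0)*0 - 424 = 0*0 - 424 = 0 - 424 = -424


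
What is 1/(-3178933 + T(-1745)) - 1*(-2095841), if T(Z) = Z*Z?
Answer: 280649876627/133908 ≈ 2.0958e+6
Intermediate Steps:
T(Z) = Z**2
1/(-3178933 + T(-1745)) - 1*(-2095841) = 1/(-3178933 + (-1745)**2) - 1*(-2095841) = 1/(-3178933 + 3045025) + 2095841 = 1/(-133908) + 2095841 = -1/133908 + 2095841 = 280649876627/133908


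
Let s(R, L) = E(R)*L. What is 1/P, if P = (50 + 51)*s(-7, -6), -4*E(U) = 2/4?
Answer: 4/303 ≈ 0.013201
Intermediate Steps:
E(U) = -1/8 (E(U) = -1/(2*4) = -1/4*1/2 = -1/8)
s(R, L) = -L/8
P = 303/4 (P = (50 + 51)*(-1/8*(-6)) = 101*(3/4) = 303/4 ≈ 75.750)
1/P = 1/(303/4) = 4/303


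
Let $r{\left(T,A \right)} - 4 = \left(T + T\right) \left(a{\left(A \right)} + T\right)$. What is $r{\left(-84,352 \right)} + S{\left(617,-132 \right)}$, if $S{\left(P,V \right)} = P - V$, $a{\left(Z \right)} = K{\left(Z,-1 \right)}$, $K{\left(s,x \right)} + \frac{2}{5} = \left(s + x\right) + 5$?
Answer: $- \frac{224379}{5} \approx -44876.0$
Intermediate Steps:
$K{\left(s,x \right)} = \frac{23}{5} + s + x$ ($K{\left(s,x \right)} = - \frac{2}{5} + \left(\left(s + x\right) + 5\right) = - \frac{2}{5} + \left(5 + s + x\right) = \frac{23}{5} + s + x$)
$a{\left(Z \right)} = \frac{18}{5} + Z$ ($a{\left(Z \right)} = \frac{23}{5} + Z - 1 = \frac{18}{5} + Z$)
$r{\left(T,A \right)} = 4 + 2 T \left(\frac{18}{5} + A + T\right)$ ($r{\left(T,A \right)} = 4 + \left(T + T\right) \left(\left(\frac{18}{5} + A\right) + T\right) = 4 + 2 T \left(\frac{18}{5} + A + T\right)$)
$r{\left(-84,352 \right)} + S{\left(617,-132 \right)} = \left(4 + 2 \left(-84\right)^{2} + \frac{2}{5} \left(-84\right) \left(18 + 5 \cdot 352\right)\right) + \left(617 - -132\right) = \left(4 + 2 \cdot 7056 + \frac{2}{5} \left(-84\right) \left(18 + 1760\right)\right) + \left(617 + 132\right) = \left(4 + 14112 + \frac{2}{5} \left(-84\right) 1778\right) + 749 = \left(4 + 14112 - \frac{298704}{5}\right) + 749 = - \frac{228124}{5} + 749 = - \frac{224379}{5}$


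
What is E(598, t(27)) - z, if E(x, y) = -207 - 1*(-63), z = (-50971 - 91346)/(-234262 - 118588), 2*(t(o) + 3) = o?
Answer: -50952717/352850 ≈ -144.40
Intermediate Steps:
t(o) = -3 + o/2
z = 142317/352850 (z = -142317/(-352850) = -142317*(-1/352850) = 142317/352850 ≈ 0.40334)
E(x, y) = -144 (E(x, y) = -207 + 63 = -144)
E(598, t(27)) - z = -144 - 1*142317/352850 = -144 - 142317/352850 = -50952717/352850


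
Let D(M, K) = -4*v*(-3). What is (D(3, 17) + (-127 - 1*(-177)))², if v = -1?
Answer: 1444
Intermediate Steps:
D(M, K) = -12 (D(M, K) = -4*(-1)*(-3) = 4*(-3) = -12)
(D(3, 17) + (-127 - 1*(-177)))² = (-12 + (-127 - 1*(-177)))² = (-12 + (-127 + 177))² = (-12 + 50)² = 38² = 1444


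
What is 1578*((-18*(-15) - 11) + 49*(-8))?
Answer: -209874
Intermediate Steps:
1578*((-18*(-15) - 11) + 49*(-8)) = 1578*((270 - 11) - 392) = 1578*(259 - 392) = 1578*(-133) = -209874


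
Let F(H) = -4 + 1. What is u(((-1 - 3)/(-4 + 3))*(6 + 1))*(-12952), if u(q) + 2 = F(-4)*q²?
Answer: 30489008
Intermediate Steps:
F(H) = -3
u(q) = -2 - 3*q²
u(((-1 - 3)/(-4 + 3))*(6 + 1))*(-12952) = (-2 - 3*(-1 - 3)²*(6 + 1)²/(-4 + 3)²)*(-12952) = (-2 - 3*(-4/(-1)*7)²)*(-12952) = (-2 - 3*(-4*(-1)*7)²)*(-12952) = (-2 - 3*(4*7)²)*(-12952) = (-2 - 3*28²)*(-12952) = (-2 - 3*784)*(-12952) = (-2 - 2352)*(-12952) = -2354*(-12952) = 30489008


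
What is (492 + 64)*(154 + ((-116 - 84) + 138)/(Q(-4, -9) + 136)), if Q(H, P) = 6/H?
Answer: 22963912/269 ≈ 85368.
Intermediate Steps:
(492 + 64)*(154 + ((-116 - 84) + 138)/(Q(-4, -9) + 136)) = (492 + 64)*(154 + ((-116 - 84) + 138)/(6/(-4) + 136)) = 556*(154 + (-200 + 138)/(6*(-¼) + 136)) = 556*(154 - 62/(-3/2 + 136)) = 556*(154 - 62/269/2) = 556*(154 - 62*2/269) = 556*(154 - 124/269) = 556*(41302/269) = 22963912/269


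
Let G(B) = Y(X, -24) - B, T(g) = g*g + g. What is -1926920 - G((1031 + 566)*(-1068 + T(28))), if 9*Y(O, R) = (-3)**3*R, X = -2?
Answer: -2335824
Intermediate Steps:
T(g) = g + g**2 (T(g) = g**2 + g = g + g**2)
Y(O, R) = -3*R (Y(O, R) = ((-3)**3*R)/9 = (-27*R)/9 = -3*R)
G(B) = 72 - B (G(B) = -3*(-24) - B = 72 - B)
-1926920 - G((1031 + 566)*(-1068 + T(28))) = -1926920 - (72 - (1031 + 566)*(-1068 + 28*(1 + 28))) = -1926920 - (72 - 1597*(-1068 + 28*29)) = -1926920 - (72 - 1597*(-1068 + 812)) = -1926920 - (72 - 1597*(-256)) = -1926920 - (72 - 1*(-408832)) = -1926920 - (72 + 408832) = -1926920 - 1*408904 = -1926920 - 408904 = -2335824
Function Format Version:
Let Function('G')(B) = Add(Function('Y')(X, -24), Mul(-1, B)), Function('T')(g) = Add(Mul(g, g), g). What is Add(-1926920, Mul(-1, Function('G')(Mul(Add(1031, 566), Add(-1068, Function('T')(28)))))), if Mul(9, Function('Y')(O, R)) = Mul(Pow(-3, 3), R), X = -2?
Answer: -2335824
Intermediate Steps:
Function('T')(g) = Add(g, Pow(g, 2)) (Function('T')(g) = Add(Pow(g, 2), g) = Add(g, Pow(g, 2)))
Function('Y')(O, R) = Mul(-3, R) (Function('Y')(O, R) = Mul(Rational(1, 9), Mul(Pow(-3, 3), R)) = Mul(Rational(1, 9), Mul(-27, R)) = Mul(-3, R))
Function('G')(B) = Add(72, Mul(-1, B)) (Function('G')(B) = Add(Mul(-3, -24), Mul(-1, B)) = Add(72, Mul(-1, B)))
Add(-1926920, Mul(-1, Function('G')(Mul(Add(1031, 566), Add(-1068, Function('T')(28)))))) = Add(-1926920, Mul(-1, Add(72, Mul(-1, Mul(Add(1031, 566), Add(-1068, Mul(28, Add(1, 28)))))))) = Add(-1926920, Mul(-1, Add(72, Mul(-1, Mul(1597, Add(-1068, Mul(28, 29))))))) = Add(-1926920, Mul(-1, Add(72, Mul(-1, Mul(1597, Add(-1068, 812)))))) = Add(-1926920, Mul(-1, Add(72, Mul(-1, Mul(1597, -256))))) = Add(-1926920, Mul(-1, Add(72, Mul(-1, -408832)))) = Add(-1926920, Mul(-1, Add(72, 408832))) = Add(-1926920, Mul(-1, 408904)) = Add(-1926920, -408904) = -2335824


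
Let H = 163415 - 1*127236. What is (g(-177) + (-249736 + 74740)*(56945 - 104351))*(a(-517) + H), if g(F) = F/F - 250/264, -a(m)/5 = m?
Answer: 964742194851959/3 ≈ 3.2158e+14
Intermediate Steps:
a(m) = -5*m
H = 36179 (H = 163415 - 127236 = 36179)
g(F) = 7/132 (g(F) = 1 - 250*1/264 = 1 - 125/132 = 7/132)
(g(-177) + (-249736 + 74740)*(56945 - 104351))*(a(-517) + H) = (7/132 + (-249736 + 74740)*(56945 - 104351))*(-5*(-517) + 36179) = (7/132 - 174996*(-47406))*(2585 + 36179) = (7/132 + 8295860376)*38764 = (1095053569639/132)*38764 = 964742194851959/3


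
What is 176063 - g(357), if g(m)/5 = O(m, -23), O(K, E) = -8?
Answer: 176103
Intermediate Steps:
g(m) = -40 (g(m) = 5*(-8) = -40)
176063 - g(357) = 176063 - 1*(-40) = 176063 + 40 = 176103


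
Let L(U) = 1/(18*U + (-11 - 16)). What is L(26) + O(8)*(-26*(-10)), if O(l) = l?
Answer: 917281/441 ≈ 2080.0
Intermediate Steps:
L(U) = 1/(-27 + 18*U) (L(U) = 1/(18*U - 27) = 1/(-27 + 18*U))
L(26) + O(8)*(-26*(-10)) = 1/(9*(-3 + 2*26)) + 8*(-26*(-10)) = 1/(9*(-3 + 52)) + 8*260 = (⅑)/49 + 2080 = (⅑)*(1/49) + 2080 = 1/441 + 2080 = 917281/441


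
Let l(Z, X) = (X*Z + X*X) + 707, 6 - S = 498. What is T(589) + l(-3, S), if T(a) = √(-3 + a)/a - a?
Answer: 243658 + √586/589 ≈ 2.4366e+5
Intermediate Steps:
S = -492 (S = 6 - 1*498 = 6 - 498 = -492)
l(Z, X) = 707 + X² + X*Z (l(Z, X) = (X*Z + X²) + 707 = (X² + X*Z) + 707 = 707 + X² + X*Z)
T(a) = -a + √(-3 + a)/a (T(a) = √(-3 + a)/a - a = -a + √(-3 + a)/a)
T(589) + l(-3, S) = (-1*589 + √(-3 + 589)/589) + (707 + (-492)² - 492*(-3)) = (-589 + √586/589) + (707 + 242064 + 1476) = (-589 + √586/589) + 244247 = 243658 + √586/589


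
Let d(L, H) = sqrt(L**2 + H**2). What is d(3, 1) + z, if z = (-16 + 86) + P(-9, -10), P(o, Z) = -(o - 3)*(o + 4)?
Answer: 10 + sqrt(10) ≈ 13.162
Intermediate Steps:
P(o, Z) = -(-3 + o)*(4 + o)
z = 10 (z = (-16 + 86) + (12 - 1*(-9) - 1*(-9)**2) = 70 + (12 + 9 - 1*81) = 70 + (12 + 9 - 81) = 70 - 60 = 10)
d(L, H) = sqrt(H**2 + L**2)
d(3, 1) + z = sqrt(1**2 + 3**2) + 10 = sqrt(1 + 9) + 10 = sqrt(10) + 10 = 10 + sqrt(10)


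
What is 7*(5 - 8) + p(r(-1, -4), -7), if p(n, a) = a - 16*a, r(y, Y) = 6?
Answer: 84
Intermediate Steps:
p(n, a) = -15*a
7*(5 - 8) + p(r(-1, -4), -7) = 7*(5 - 8) - 15*(-7) = 7*(-3) + 105 = -21 + 105 = 84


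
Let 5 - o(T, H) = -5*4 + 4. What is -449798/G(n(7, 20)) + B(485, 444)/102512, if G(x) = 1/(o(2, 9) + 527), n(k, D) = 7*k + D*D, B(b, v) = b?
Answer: -25268111531163/102512 ≈ -2.4649e+8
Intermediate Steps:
o(T, H) = 21 (o(T, H) = 5 - (-5*4 + 4) = 5 - (-20 + 4) = 5 - 1*(-16) = 5 + 16 = 21)
n(k, D) = D² + 7*k (n(k, D) = 7*k + D² = D² + 7*k)
G(x) = 1/548 (G(x) = 1/(21 + 527) = 1/548)
-449798/G(n(7, 20)) + B(485, 444)/102512 = -449798/1/548 + 485/102512 = -449798*548 + 485*(1/102512) = -246489304 + 485/102512 = -25268111531163/102512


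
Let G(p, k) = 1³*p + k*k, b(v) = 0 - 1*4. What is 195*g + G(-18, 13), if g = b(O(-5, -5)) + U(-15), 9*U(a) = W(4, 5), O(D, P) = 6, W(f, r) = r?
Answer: -1562/3 ≈ -520.67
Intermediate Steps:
b(v) = -4 (b(v) = 0 - 4 = -4)
U(a) = 5/9 (U(a) = (⅑)*5 = 5/9)
G(p, k) = p + k² (G(p, k) = 1*p + k² = p + k²)
g = -31/9 (g = -4 + 5/9 = -31/9 ≈ -3.4444)
195*g + G(-18, 13) = 195*(-31/9) + (-18 + 13²) = -2015/3 + (-18 + 169) = -2015/3 + 151 = -1562/3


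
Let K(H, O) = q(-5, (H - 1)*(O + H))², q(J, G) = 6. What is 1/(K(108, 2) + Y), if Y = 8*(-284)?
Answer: -1/2236 ≈ -0.00044723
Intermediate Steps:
K(H, O) = 36 (K(H, O) = 6² = 36)
Y = -2272
1/(K(108, 2) + Y) = 1/(36 - 2272) = 1/(-2236) = -1/2236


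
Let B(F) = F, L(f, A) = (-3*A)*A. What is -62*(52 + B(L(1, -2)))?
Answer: -2480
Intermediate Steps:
L(f, A) = -3*A**2
-62*(52 + B(L(1, -2))) = -62*(52 - 3*(-2)**2) = -62*(52 - 3*4) = -62*(52 - 12) = -62*40 = -2480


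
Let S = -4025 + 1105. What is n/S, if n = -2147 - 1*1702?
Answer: 3849/2920 ≈ 1.3182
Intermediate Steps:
n = -3849 (n = -2147 - 1702 = -3849)
S = -2920
n/S = -3849/(-2920) = -3849*(-1/2920) = 3849/2920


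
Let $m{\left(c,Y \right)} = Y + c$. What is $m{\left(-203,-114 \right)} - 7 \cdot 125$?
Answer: $-1192$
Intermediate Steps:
$m{\left(-203,-114 \right)} - 7 \cdot 125 = \left(-114 - 203\right) - 7 \cdot 125 = -317 - 875 = -1192$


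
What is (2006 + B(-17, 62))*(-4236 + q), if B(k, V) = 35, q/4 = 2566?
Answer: 12303148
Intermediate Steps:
q = 10264 (q = 4*2566 = 10264)
(2006 + B(-17, 62))*(-4236 + q) = (2006 + 35)*(-4236 + 10264) = 2041*6028 = 12303148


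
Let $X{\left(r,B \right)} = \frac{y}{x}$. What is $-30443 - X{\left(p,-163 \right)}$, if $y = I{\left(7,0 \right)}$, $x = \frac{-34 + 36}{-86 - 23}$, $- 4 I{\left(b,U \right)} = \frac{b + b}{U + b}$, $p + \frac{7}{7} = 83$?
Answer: $- \frac{121881}{4} \approx -30470.0$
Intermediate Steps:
$p = 82$ ($p = -1 + 83 = 82$)
$I{\left(b,U \right)} = - \frac{b}{2 \left(U + b\right)}$ ($I{\left(b,U \right)} = - \frac{\left(b + b\right) \frac{1}{U + b}}{4} = - \frac{2 b \frac{1}{U + b}}{4} = - \frac{b}{2 \left(U + b\right)}$)
$x = - \frac{2}{109}$ ($x = \frac{2}{-109} = 2 \left(- \frac{1}{109}\right) = - \frac{2}{109} \approx -0.018349$)
$y = - \frac{1}{2}$ ($y = \left(-1\right) 7 \frac{1}{2 \cdot 0 + 2 \cdot 7} = \left(-1\right) 7 \frac{1}{0 + 14} = \left(-1\right) 7 \cdot \frac{1}{14} = - \frac{1}{2} \approx -0.5$)
$X{\left(r,B \right)} = \frac{109}{4}$ ($X{\left(r,B \right)} = - \frac{1}{2 \left(- \frac{2}{109}\right)} = \left(- \frac{1}{2}\right) \left(- \frac{109}{2}\right) = \frac{109}{4}$)
$-30443 - X{\left(p,-163 \right)} = -30443 - \frac{109}{4} = - \frac{121881}{4}$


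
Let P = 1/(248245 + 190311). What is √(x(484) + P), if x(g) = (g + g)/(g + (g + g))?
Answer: 17*√998263095/657834 ≈ 0.81650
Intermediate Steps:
P = 1/438556 ≈ 2.2802e-6
x(g) = ⅔ (x(g) = (2*g)/(g + 2*g) = (2*g)/((3*g)) = (2*g)*(1/(3*g)) = ⅔)
√(x(484) + P) = √(⅔ + 1/438556) = √(877115/1315668) = 17*√998263095/657834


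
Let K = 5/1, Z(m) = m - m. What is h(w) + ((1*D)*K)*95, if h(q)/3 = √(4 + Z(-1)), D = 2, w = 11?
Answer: 956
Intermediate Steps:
Z(m) = 0
h(q) = 6 (h(q) = 3*√(4 + 0) = 3*√4 = 3*2 = 6)
K = 5 (K = 5*1 = 5)
h(w) + ((1*D)*K)*95 = 6 + ((1*2)*5)*95 = 6 + (2*5)*95 = 6 + 10*95 = 6 + 950 = 956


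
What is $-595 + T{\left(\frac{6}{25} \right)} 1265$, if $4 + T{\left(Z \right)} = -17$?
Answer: $-27160$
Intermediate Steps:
$T{\left(Z \right)} = -21$ ($T{\left(Z \right)} = -4 - 17 = -21$)
$-595 + T{\left(\frac{6}{25} \right)} 1265 = -595 - 26565 = -27160$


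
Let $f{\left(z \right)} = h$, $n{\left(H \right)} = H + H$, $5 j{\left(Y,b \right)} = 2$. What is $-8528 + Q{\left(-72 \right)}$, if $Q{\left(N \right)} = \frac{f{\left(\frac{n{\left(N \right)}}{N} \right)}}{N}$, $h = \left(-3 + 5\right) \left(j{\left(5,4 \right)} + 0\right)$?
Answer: $- \frac{767521}{90} \approx -8528.0$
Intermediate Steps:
$j{\left(Y,b \right)} = \frac{2}{5}$ ($j{\left(Y,b \right)} = \frac{1}{5} \cdot 2 = \frac{2}{5}$)
$n{\left(H \right)} = 2 H$
$h = \frac{4}{5}$ ($h = \left(-3 + 5\right) \left(\frac{2}{5} + 0\right) = 2 \cdot \frac{2}{5} = \frac{4}{5} \approx 0.8$)
$f{\left(z \right)} = \frac{4}{5}$
$Q{\left(N \right)} = \frac{4}{5 N}$
$-8528 + Q{\left(-72 \right)} = -8528 + \frac{4}{5 \left(-72\right)} = -8528 + \frac{4}{5} \left(- \frac{1}{72}\right) = -8528 - \frac{1}{90} = - \frac{767521}{90}$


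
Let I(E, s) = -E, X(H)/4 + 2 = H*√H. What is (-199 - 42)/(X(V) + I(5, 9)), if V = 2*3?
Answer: -3133/3287 - 5784*√6/3287 ≈ -5.2634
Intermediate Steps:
V = 6
X(H) = -8 + 4*H^(3/2) (X(H) = -8 + 4*(H*√H) = -8 + 4*H^(3/2))
(-199 - 42)/(X(V) + I(5, 9)) = (-199 - 42)/((-8 + 4*6^(3/2)) - 1*5) = -241/((-8 + 4*(6*√6)) - 5) = -241/((-8 + 24*√6) - 5) = -241/(-13 + 24*√6)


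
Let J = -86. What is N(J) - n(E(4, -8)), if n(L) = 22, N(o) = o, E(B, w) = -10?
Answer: -108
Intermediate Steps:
N(J) - n(E(4, -8)) = -86 - 1*22 = -86 - 22 = -108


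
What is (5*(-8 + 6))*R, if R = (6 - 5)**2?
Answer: -10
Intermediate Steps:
R = 1 (R = 1**2 = 1)
(5*(-8 + 6))*R = (5*(-8 + 6))*1 = (5*(-2))*1 = -10*1 = -10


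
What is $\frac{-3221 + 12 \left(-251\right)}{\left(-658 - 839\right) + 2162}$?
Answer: $- \frac{6233}{665} \approx -9.3729$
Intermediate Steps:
$\frac{-3221 + 12 \left(-251\right)}{\left(-658 - 839\right) + 2162} = \frac{-3221 - 3012}{-1497 + 2162} = - \frac{6233}{665}$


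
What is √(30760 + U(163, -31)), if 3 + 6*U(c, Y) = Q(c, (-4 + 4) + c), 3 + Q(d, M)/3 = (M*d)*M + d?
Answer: √2196213 ≈ 1482.0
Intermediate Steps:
Q(d, M) = -9 + 3*d + 3*d*M² (Q(d, M) = -9 + 3*((M*d)*M + d) = -9 + 3*(d*M² + d) = -9 + 3*(d + d*M²) = -9 + (3*d + 3*d*M²) = -9 + 3*d + 3*d*M²)
U(c, Y) = -2 + c/2 + c³/2 (U(c, Y) = -½ + (-9 + 3*c + 3*c*((-4 + 4) + c)²)/6 = -½ + (-9 + 3*c + 3*c*(0 + c)²)/6 = -½ + (-9 + 3*c + 3*c*c²)/6 = -½ + (-9 + 3*c + 3*c³)/6 = -½ + (-3/2 + c/2 + c³/2) = -2 + c/2 + c³/2)
√(30760 + U(163, -31)) = √(30760 + (-2 + (½)*163 + (½)*163³)) = √(30760 + (-2 + 163/2 + (½)*4330747)) = √(30760 + (-2 + 163/2 + 4330747/2)) = √(30760 + 2165453) = √2196213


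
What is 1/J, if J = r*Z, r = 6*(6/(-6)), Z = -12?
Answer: 1/72 ≈ 0.013889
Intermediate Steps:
r = -6 (r = 6*(6*(-1/6)) = 6*(-1) = -6)
J = 72 (J = -6*(-12) = 72)
1/J = 1/72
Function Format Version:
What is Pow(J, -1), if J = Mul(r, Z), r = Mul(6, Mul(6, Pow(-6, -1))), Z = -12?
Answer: Rational(1, 72) ≈ 0.013889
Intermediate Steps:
r = -6 (r = Mul(6, Mul(6, Rational(-1, 6))) = Mul(6, -1) = -6)
J = 72 (J = Mul(-6, -12) = 72)
Pow(J, -1) = Pow(72, -1) = Rational(1, 72)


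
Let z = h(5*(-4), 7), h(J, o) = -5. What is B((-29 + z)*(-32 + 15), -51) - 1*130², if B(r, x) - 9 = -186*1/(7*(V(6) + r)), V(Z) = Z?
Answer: -34525297/2044 ≈ -16891.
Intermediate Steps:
z = -5
B(r, x) = 9 - 186/(42 + 7*r) (B(r, x) = 9 - 186*1/(7*(6 + r)) = 9 - 186/(42 + 7*r))
B((-29 + z)*(-32 + 15), -51) - 1*130² = 3*(64 + 21*((-29 - 5)*(-32 + 15)))/(7*(6 + (-29 - 5)*(-32 + 15))) - 1*130² = 3*(64 + 21*(-34*(-17)))/(7*(6 - 34*(-17))) - 1*16900 = 3*(64 + 21*578)/(7*(6 + 578)) - 16900 = (3/7)*(64 + 12138)/584 - 16900 = (3/7)*(1/584)*12202 - 16900 = 18303/2044 - 16900 = -34525297/2044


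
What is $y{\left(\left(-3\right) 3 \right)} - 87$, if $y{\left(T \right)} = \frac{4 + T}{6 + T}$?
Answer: $- \frac{256}{3} \approx -85.333$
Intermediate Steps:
$y{\left(T \right)} = \frac{4 + T}{6 + T}$
$y{\left(\left(-3\right) 3 \right)} - 87 = \frac{4 - 9}{6 - 9} - 87 = \frac{1}{-3} \left(-5\right) - 87 = \left(- \frac{1}{3}\right) \left(-5\right) - 87 = \frac{5}{3} - 87 = - \frac{256}{3}$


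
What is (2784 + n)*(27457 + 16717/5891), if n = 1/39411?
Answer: 5916330461402800/77390067 ≈ 7.6448e+7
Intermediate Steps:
n = 1/39411 ≈ 2.5374e-5
(2784 + n)*(27457 + 16717/5891) = (2784 + 1/39411)*(27457 + 16717/5891) = 109720225*(27457 + 16717*(1/5891))/39411 = 109720225*(27457 + 16717/5891)/39411 = (109720225/39411)*(161765904/5891) = 5916330461402800/77390067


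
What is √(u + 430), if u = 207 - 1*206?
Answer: √431 ≈ 20.761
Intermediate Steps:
u = 1 (u = 207 - 206 = 1)
√(u + 430) = √(1 + 430) = √431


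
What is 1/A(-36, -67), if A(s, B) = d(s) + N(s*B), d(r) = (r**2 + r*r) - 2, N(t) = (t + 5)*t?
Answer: 1/5832394 ≈ 1.7146e-7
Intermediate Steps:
N(t) = t*(5 + t) (N(t) = (5 + t)*t = t*(5 + t))
d(r) = -2 + 2*r**2 (d(r) = (r**2 + r**2) - 2 = 2*r**2 - 2 = -2 + 2*r**2)
A(s, B) = -2 + 2*s**2 + B*s*(5 + B*s) (A(s, B) = (-2 + 2*s**2) + (s*B)*(5 + s*B) = (-2 + 2*s**2) + (B*s)*(5 + B*s) = (-2 + 2*s**2) + B*s*(5 + B*s) = -2 + 2*s**2 + B*s*(5 + B*s))
1/A(-36, -67) = 1/(-2 + 2*(-36)**2 - 67*(-36)*(5 - 67*(-36))) = 1/(-2 + 2*1296 - 67*(-36)*(5 + 2412)) = 1/(-2 + 2592 - 67*(-36)*2417) = 1/(-2 + 2592 + 5829804) = 1/5832394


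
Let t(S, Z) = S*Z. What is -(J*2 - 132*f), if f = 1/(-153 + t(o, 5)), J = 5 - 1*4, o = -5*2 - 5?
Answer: -49/19 ≈ -2.5789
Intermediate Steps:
o = -15 (o = -10 - 5 = -15)
J = 1 (J = 5 - 4 = 1)
f = -1/228 (f = 1/(-153 - 15*5) = 1/(-153 - 75) = 1/(-228) = -1/228 ≈ -0.0043860)
-(J*2 - 132*f) = -(1*2 - 132*(-1/228)) = -(2 + 11/19) = -1*49/19 = -49/19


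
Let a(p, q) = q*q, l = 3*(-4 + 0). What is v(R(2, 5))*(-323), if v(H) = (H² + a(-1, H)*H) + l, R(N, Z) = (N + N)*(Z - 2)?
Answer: -600780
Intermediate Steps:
l = -12 (l = 3*(-4) = -12)
a(p, q) = q²
R(N, Z) = 2*N*(-2 + Z) (R(N, Z) = (2*N)*(-2 + Z) = 2*N*(-2 + Z))
v(H) = -12 + H² + H³ (v(H) = (H² + H²*H) - 12 = (H² + H³) - 12 = -12 + H² + H³)
v(R(2, 5))*(-323) = (-12 + (2*2*(-2 + 5))² + (2*2*(-2 + 5))³)*(-323) = (-12 + (2*2*3)² + (2*2*3)³)*(-323) = (-12 + 12² + 12³)*(-323) = (-12 + 144 + 1728)*(-323) = 1860*(-323) = -600780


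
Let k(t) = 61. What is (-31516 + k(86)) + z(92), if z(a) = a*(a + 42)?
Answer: -19127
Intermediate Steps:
z(a) = a*(42 + a)
(-31516 + k(86)) + z(92) = (-31516 + 61) + 92*(42 + 92) = -31455 + 92*134 = -31455 + 12328 = -19127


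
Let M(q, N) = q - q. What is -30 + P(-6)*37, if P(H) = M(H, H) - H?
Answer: 192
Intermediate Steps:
M(q, N) = 0
P(H) = -H (P(H) = 0 - H = -H)
-30 + P(-6)*37 = -30 - 1*(-6)*37 = -30 + 6*37 = -30 + 222 = 192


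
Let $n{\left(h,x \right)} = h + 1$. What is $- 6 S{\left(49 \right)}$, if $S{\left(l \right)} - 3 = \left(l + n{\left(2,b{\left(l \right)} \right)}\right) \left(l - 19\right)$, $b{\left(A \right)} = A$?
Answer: $-9378$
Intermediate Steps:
$n{\left(h,x \right)} = 1 + h$
$S{\left(l \right)} = 3 + \left(-19 + l\right) \left(3 + l\right)$ ($S{\left(l \right)} = 3 + \left(l + \left(1 + 2\right)\right) \left(l - 19\right) = 3 + \left(l + 3\right) \left(-19 + l\right) = 3 + \left(3 + l\right) \left(-19 + l\right) = 3 + \left(-19 + l\right) \left(3 + l\right)$)
$- 6 S{\left(49 \right)} = - 6 \left(-54 + 49^{2} - 784\right) = - 6 \left(-54 + 2401 - 784\right) = \left(-6\right) 1563 = -9378$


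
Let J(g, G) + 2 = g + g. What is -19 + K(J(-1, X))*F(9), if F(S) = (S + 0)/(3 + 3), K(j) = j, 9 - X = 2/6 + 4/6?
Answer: -25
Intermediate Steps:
X = 8 (X = 9 - (2/6 + 4/6) = 9 - (2*(1/6) + 4*(1/6)) = 9 - (1/3 + 2/3) = 9 - 1*1 = 9 - 1 = 8)
J(g, G) = -2 + 2*g (J(g, G) = -2 + (g + g) = -2 + 2*g)
F(S) = S/6
-19 + K(J(-1, X))*F(9) = -19 + (-2 + 2*(-1))*((1/6)*9) = -19 + (-2 - 2)*(3/2) = -19 - 4*3/2 = -19 - 6 = -25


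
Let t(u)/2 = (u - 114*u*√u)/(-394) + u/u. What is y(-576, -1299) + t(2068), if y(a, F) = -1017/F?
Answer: -658059/85301 + 471504*√517/197 ≈ 54413.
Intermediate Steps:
t(u) = 2 - u/197 + 114*u^(3/2)/197 (t(u) = 2*((u - 114*u*√u)/(-394) + u/u) = 2*((u - 114*u^(3/2))*(-1/394) + 1) = 2*((-u/394 + 57*u^(3/2)/197) + 1) = 2*(1 - u/394 + 57*u^(3/2)/197) = 2 - u/197 + 114*u^(3/2)/197)
y(-576, -1299) + t(2068) = -1017/(-1299) + (2 - 1/197*2068 + 114*2068^(3/2)/197) = -1017*(-1/1299) + (2 - 2068/197 + 114*(4136*√517)/197) = 339/433 + (2 - 2068/197 + 471504*√517/197) = 339/433 + (-1674/197 + 471504*√517/197) = -658059/85301 + 471504*√517/197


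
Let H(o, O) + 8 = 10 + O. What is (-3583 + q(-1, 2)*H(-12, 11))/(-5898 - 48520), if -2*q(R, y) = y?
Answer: 1798/27209 ≈ 0.066081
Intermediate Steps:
H(o, O) = 2 + O (H(o, O) = -8 + (10 + O) = 2 + O)
q(R, y) = -y/2
(-3583 + q(-1, 2)*H(-12, 11))/(-5898 - 48520) = (-3583 + (-½*2)*(2 + 11))/(-5898 - 48520) = (-3583 - 1*13)/(-54418) = (-3583 - 13)*(-1/54418) = -3596*(-1/54418) = 1798/27209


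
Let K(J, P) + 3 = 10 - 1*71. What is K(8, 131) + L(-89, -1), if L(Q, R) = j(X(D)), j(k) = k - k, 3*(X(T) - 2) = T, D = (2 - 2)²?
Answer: -64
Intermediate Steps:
D = 0 (D = 0² = 0)
X(T) = 2 + T/3
j(k) = 0
L(Q, R) = 0
K(J, P) = -64 (K(J, P) = -3 + (10 - 1*71) = -3 + (10 - 71) = -3 - 61 = -64)
K(8, 131) + L(-89, -1) = -64 + 0 = -64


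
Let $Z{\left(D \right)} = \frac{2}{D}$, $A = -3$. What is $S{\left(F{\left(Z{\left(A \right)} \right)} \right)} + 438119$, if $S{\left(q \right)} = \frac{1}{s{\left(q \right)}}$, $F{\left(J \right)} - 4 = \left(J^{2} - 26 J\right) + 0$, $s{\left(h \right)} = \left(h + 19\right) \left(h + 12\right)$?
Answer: $\frac{48880060673}{111568} \approx 4.3812 \cdot 10^{5}$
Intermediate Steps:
$s{\left(h \right)} = \left(12 + h\right) \left(19 + h\right)$ ($s{\left(h \right)} = \left(19 + h\right) \left(12 + h\right) = \left(12 + h\right) \left(19 + h\right)$)
$F{\left(J \right)} = 4 + J^{2} - 26 J$ ($F{\left(J \right)} = 4 + \left(\left(J^{2} - 26 J\right) + 0\right) = 4 + \left(J^{2} - 26 J\right) = 4 + J^{2} - 26 J$)
$S{\left(q \right)} = \frac{1}{228 + q^{2} + 31 q}$
$S{\left(F{\left(Z{\left(A \right)} \right)} \right)} + 438119 = \frac{1}{228 + \left(4 + \left(\frac{2}{-3}\right)^{2} - 26 \frac{2}{-3}\right)^{2} + 31 \left(4 + \left(\frac{2}{-3}\right)^{2} - 26 \frac{2}{-3}\right)} + 438119 = \frac{1}{228 + \left(4 + \left(2 \left(- \frac{1}{3}\right)\right)^{2} - 26 \cdot 2 \left(- \frac{1}{3}\right)\right)^{2} + 31 \left(4 + \left(2 \left(- \frac{1}{3}\right)\right)^{2} - 26 \cdot 2 \left(- \frac{1}{3}\right)\right)} + 438119 = \frac{1}{228 + \left(4 + \left(- \frac{2}{3}\right)^{2} - - \frac{52}{3}\right)^{2} + 31 \left(4 + \left(- \frac{2}{3}\right)^{2} - - \frac{52}{3}\right)} + 438119 = \frac{1}{228 + \left(4 + \frac{4}{9} + \frac{52}{3}\right)^{2} + 31 \left(4 + \frac{4}{9} + \frac{52}{3}\right)} + 438119 = \frac{1}{228 + \left(\frac{196}{9}\right)^{2} + 31 \cdot \frac{196}{9}} + 438119 = \frac{1}{228 + \frac{38416}{81} + \frac{6076}{9}} + 438119 = \frac{1}{\frac{111568}{81}} + 438119 = \frac{81}{111568} + 438119 = \frac{48880060673}{111568}$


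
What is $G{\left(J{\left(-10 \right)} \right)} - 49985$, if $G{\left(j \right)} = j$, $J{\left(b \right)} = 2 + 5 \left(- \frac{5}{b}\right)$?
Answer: $- \frac{99961}{2} \approx -49981.0$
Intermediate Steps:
$J{\left(b \right)} = 2 - \frac{25}{b}$
$G{\left(J{\left(-10 \right)} \right)} - 49985 = \left(2 - \frac{25}{-10}\right) - 49985 = \left(2 - - \frac{5}{2}\right) - 49985 = \left(2 + \frac{5}{2}\right) - 49985 = \frac{9}{2} - 49985 = - \frac{99961}{2}$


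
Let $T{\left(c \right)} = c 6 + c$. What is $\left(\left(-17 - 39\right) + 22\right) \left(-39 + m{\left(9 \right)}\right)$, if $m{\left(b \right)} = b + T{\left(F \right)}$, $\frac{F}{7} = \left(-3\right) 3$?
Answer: $16014$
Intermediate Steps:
$F = -63$ ($F = 7 \left(\left(-3\right) 3\right) = 7 \left(-9\right) = -63$)
$T{\left(c \right)} = 7 c$ ($T{\left(c \right)} = 6 c + c = 7 c$)
$m{\left(b \right)} = -441 + b$ ($m{\left(b \right)} = b + 7 \left(-63\right) = b - 441 = -441 + b$)
$\left(\left(-17 - 39\right) + 22\right) \left(-39 + m{\left(9 \right)}\right) = \left(\left(-17 - 39\right) + 22\right) \left(-39 + \left(-441 + 9\right)\right) = \left(-56 + 22\right) \left(-39 - 432\right) = \left(-34\right) \left(-471\right) = 16014$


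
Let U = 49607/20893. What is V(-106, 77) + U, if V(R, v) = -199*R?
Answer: 440766549/20893 ≈ 21096.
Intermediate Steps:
U = 49607/20893 (U = 49607*(1/20893) = 49607/20893 ≈ 2.3743)
V(-106, 77) + U = -199*(-106) + 49607/20893 = 21094 + 49607/20893 = 440766549/20893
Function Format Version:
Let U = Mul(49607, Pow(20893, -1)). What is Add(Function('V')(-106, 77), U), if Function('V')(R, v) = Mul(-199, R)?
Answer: Rational(440766549, 20893) ≈ 21096.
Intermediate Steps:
U = Rational(49607, 20893) (U = Mul(49607, Rational(1, 20893)) = Rational(49607, 20893) ≈ 2.3743)
Add(Function('V')(-106, 77), U) = Add(Mul(-199, -106), Rational(49607, 20893)) = Add(21094, Rational(49607, 20893)) = Rational(440766549, 20893)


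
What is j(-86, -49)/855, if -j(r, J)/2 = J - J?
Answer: 0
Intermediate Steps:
j(r, J) = 0 (j(r, J) = -2*(J - J) = -2*0 = 0)
j(-86, -49)/855 = 0/855 = 0*(1/855) = 0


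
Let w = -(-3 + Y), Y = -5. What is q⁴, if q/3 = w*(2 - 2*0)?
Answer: 5308416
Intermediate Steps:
w = 8 (w = -(-3 - 5) = -1*(-8) = 8)
q = 48 (q = 3*(8*(2 - 2*0)) = 3*(8*(2 + 0)) = 3*(8*2) = 3*16 = 48)
q⁴ = 48⁴ = 5308416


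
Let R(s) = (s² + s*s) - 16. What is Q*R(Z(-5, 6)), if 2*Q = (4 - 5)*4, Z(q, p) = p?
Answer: -112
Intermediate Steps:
Q = -2 (Q = ((4 - 5)*4)/2 = (-1*4)/2 = (½)*(-4) = -2)
R(s) = -16 + 2*s² (R(s) = (s² + s²) - 16 = 2*s² - 16 = -16 + 2*s²)
Q*R(Z(-5, 6)) = -2*(-16 + 2*6²) = -2*(-16 + 2*36) = -2*(-16 + 72) = -2*56 = -112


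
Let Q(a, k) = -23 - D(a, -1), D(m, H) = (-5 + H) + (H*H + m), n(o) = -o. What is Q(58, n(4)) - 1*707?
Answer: -783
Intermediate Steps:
D(m, H) = -5 + H + m + H² (D(m, H) = (-5 + H) + (H² + m) = (-5 + H) + (m + H²) = -5 + H + m + H²)
Q(a, k) = -18 - a (Q(a, k) = -23 - (-5 - 1 + a + (-1)²) = -23 - (-5 - 1 + a + 1) = -23 - (-5 + a) = -23 + (5 - a) = -18 - a)
Q(58, n(4)) - 1*707 = (-18 - 1*58) - 1*707 = (-18 - 58) - 707 = -76 - 707 = -783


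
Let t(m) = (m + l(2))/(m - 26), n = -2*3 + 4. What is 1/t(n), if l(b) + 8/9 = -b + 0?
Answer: 63/11 ≈ 5.7273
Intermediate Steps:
l(b) = -8/9 - b (l(b) = -8/9 + (-b + 0) = -8/9 - b)
n = -2 (n = -6 + 4 = -2)
t(m) = (-26/9 + m)/(-26 + m) (t(m) = (m + (-8/9 - 1*2))/(m - 26) = (m + (-8/9 - 2))/(-26 + m) = (m - 26/9)/(-26 + m) = (-26/9 + m)/(-26 + m))
1/t(n) = 1/((-26/9 - 2)/(-26 - 2)) = 1/(-44/9/(-28)) = 1/(-1/28*(-44/9)) = 1/(11/63) = 63/11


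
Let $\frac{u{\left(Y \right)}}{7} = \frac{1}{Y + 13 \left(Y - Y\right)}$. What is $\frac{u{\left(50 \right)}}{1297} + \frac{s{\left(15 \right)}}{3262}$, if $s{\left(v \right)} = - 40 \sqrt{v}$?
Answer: $\frac{7}{64850} - \frac{20 \sqrt{15}}{1631} \approx -0.047384$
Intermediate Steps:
$u{\left(Y \right)} = \frac{7}{Y}$ ($u{\left(Y \right)} = \frac{7}{Y + 13 \left(Y - Y\right)} = \frac{7}{Y + 13 \cdot 0} = \frac{7}{Y + 0} = \frac{7}{Y}$)
$\frac{u{\left(50 \right)}}{1297} + \frac{s{\left(15 \right)}}{3262} = \frac{7 \cdot \frac{1}{50}}{1297} + \frac{\left(-40\right) \sqrt{15}}{3262} = 7 \cdot \frac{1}{50} \cdot \frac{1}{1297} + - 40 \sqrt{15} \cdot \frac{1}{3262} = \frac{7}{50} \cdot \frac{1}{1297} - \frac{20 \sqrt{15}}{1631} = \frac{7}{64850} - \frac{20 \sqrt{15}}{1631}$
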